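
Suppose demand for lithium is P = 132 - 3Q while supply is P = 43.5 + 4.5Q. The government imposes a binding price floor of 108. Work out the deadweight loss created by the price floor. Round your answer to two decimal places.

54.15

Without the control, 132 - 3Q = 43.5 + 4.5Q so Q* = 11.8 and P* = 96.6.
At the floor price 108, quantity demanded is (132 - 108)/3 = 8; demand is the short side, so Q = 8 trades at P = 108.
At Q = 8 the demand price is 108 and the supply price is 79.5. Deadweight loss is the triangle between the curves from 8 to 11.8: (1/2)(108 - 79.5)(11.8 - 8) = 54.15.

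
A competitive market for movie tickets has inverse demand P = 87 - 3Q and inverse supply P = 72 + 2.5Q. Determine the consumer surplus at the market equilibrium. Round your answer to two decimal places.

Setting demand equal to supply, 15 = 5.5Q, so Q* = 2.7273 and P* = 78.8182.
CS is the area between the demand curve and P* from 0 to Q*: (1/2)(2.7273)(8.1818) = 11.157.

11.16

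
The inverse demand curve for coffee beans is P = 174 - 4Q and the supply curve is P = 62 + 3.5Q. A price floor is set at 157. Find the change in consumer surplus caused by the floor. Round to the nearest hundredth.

Without the control, 174 - 4Q = 62 + 3.5Q so Q* = 14.9333 and P* = 114.2667.
At P = 157, buyers demand (174 - 157)/4 = 4.25 while sellers would supply more, so the quantity traded is 4.25 at price 157.
CS goes from (1/2)(14.9333)(59.7333) = 446.0089 to 36.125 (computed as (174 - 157)(4.25) - (1/2)(4)(4.25)^2), a change of -409.8839.

-409.88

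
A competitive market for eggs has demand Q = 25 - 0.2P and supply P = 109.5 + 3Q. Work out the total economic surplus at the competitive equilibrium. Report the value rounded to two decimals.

15.02

Rewriting demand in inverse form: P = 125 - 5Q.
Equilibrium: 125 - 5Q = 109.5 + 3Q, so Q* = 1.9375 and P* = 115.3125.
Total surplus is the full triangle between the curves from 0 to Q*: (1/2)(1.9375)(125 - 109.5) = 15.0156.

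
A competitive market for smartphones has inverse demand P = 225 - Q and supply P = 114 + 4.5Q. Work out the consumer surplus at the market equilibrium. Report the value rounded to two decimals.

Setting demand equal to supply, 111 = 5.5Q, so Q* = 20.1818 and P* = 204.8182.
The demand choke price is 225, so CS = (1/2)(Q*)(225 - P*) = (1/2)(20.1818)(20.1818) = 203.6529.

203.65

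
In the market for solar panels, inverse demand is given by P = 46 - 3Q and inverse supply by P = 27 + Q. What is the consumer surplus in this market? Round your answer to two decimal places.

Setting demand equal to supply, 19 = 4Q, so Q* = 4.75 and P* = 31.75.
CS is the area between the demand curve and P* from 0 to Q*: (1/2)(4.75)(14.25) = 33.8438.

33.84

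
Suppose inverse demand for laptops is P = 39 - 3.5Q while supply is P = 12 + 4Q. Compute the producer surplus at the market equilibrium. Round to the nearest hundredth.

25.92

Setting demand equal to supply, 27 = 7.5Q, so Q* = 3.6 and P* = 26.4.
Producer surplus is the triangle above supply below P*: (1/2)(3.6)(26.4 - 12) = (1/2)(3.6)(14.4) = 25.92.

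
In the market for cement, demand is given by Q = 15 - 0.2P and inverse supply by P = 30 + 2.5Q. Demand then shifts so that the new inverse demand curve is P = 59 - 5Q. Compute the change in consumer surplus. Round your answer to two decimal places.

-52.62

Rewriting demand in inverse form: P = 75 - 5Q.
Initial equilibrium: Q_0 = 6, P_0 = 45; CS_0 = (1/2)(6)(30) = 90, PS_0 = (1/2)(6)(15) = 45.
New equilibrium: 59 - 5Q = 30 + 2.5Q gives Q_1 = 3.8667, P_1 = 39.6667; CS_1 = 37.3778, PS_1 = 18.6889.
Change in consumer surplus = 37.3778 - 90 = -52.6222.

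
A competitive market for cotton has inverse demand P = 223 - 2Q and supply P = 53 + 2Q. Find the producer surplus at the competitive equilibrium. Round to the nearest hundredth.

Set 223 - 2Q = 53 + 2Q, which gives 170 = 4Q, so Q* = 42.5 and P* = 223 - 2(42.5) = 138.
Producer surplus is the triangle above supply below P*: (1/2)(42.5)(138 - 53) = (1/2)(42.5)(85) = 1806.25.

1806.25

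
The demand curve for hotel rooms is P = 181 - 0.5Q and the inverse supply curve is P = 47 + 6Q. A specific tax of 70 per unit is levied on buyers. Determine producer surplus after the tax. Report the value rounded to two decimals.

Pre-tax equilibrium: 181 - 0.5Q = 47 + 6Q gives Q* = 20.6154, P* = 170.6923.
With the tax, buyers' net willingness to pay falls by 70: (181 - 70) - 0.5Q = 47 + 6Q, so Q_t = 9.8462. Buyers pay P_b = 176.0769; sellers receive P_s = P_b - 70 = 106.0769.
PS = (1/2)(Q_t)(P_s - 47) = (1/2)(9.8462)(59.0769) = 290.8402.

290.84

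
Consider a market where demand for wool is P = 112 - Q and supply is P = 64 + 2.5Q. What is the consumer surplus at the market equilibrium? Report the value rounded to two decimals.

94.04

Setting demand equal to supply, 48 = 3.5Q, so Q* = 13.7143 and P* = 98.2857.
CS is the area between the demand curve and P* from 0 to Q*: (1/2)(13.7143)(13.7143) = 94.0408.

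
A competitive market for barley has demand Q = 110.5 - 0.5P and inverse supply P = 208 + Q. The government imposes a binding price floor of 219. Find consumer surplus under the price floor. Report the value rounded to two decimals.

Rewriting demand in inverse form: P = 221 - 2Q.
Free-market equilibrium: 221 - 2Q = 208 + Q gives Q* = 4.3333, P* = 212.3333.
At P = 219, buyers demand (221 - 219)/2 = 1 while sellers would supply more, so the quantity traded is 1 at price 219.
CS is the triangle under demand above 219: (1/2)(1)(221 - 219) = 1.

1.00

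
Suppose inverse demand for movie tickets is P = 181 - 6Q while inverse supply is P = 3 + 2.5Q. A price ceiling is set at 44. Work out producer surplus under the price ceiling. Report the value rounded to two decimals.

336.20

Without the control, 181 - 6Q = 3 + 2.5Q so Q* = 20.9412 and P* = 55.3529.
At P = 44, sellers supply (44 - 3)/2.5 = 16.4 while buyers want more, so the quantity traded is 16.4 at price 44.
PS is the triangle above supply below 44: (1/2)(16.4)(44 - 3) = 336.2.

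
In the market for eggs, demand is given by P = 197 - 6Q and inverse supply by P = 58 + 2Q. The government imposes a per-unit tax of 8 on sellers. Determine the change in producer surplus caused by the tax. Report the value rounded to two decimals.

-33.75

Pre-tax equilibrium: 197 - 6Q = 58 + 2Q gives Q* = 17.375, P* = 92.75.
With the tax, sellers need 8 more per unit: 197 - 6Q = 58 + 2Q + 8, so Q_t = 16.375. Buyers pay P_b = 98.75; sellers receive P_s = P_b - 8 = 90.75.
PS falls from (1/2)(17.375)(34.75) = 301.8906 to (1/2)(16.375)(32.75) = 268.1406, a change of -33.75.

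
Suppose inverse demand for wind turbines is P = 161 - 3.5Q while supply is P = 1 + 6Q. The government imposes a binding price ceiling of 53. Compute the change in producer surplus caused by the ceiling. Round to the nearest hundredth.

-625.64

Free-market equilibrium: 161 - 3.5Q = 1 + 6Q gives Q* = 16.8421, P* = 102.0526.
At P = 53, sellers supply (53 - 1)/6 = 8.6667 while buyers want more, so the quantity traded is 8.6667 at price 53.
PS goes from (1/2)(16.8421)(101.0526) = 850.9695 to 225.3333 (computed as (53 - 1)(8.6667) - (1/2)(6)(8.6667)^2), a change of -625.6362.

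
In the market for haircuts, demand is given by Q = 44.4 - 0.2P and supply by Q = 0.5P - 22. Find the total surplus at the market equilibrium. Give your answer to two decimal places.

Rewriting demand in inverse form: P = 222 - 5Q.
Rewriting supply in inverse form: P = 44 + 2Q.
Setting demand equal to supply, 178 = 7Q, so Q* = 25.4286 and P* = 94.8571.
CS = (1/2)(25.4286)(127.1429) = 1616.5306 and PS = (1/2)(25.4286)(50.8571) = 646.6122, so total surplus = 2263.1429.

2263.14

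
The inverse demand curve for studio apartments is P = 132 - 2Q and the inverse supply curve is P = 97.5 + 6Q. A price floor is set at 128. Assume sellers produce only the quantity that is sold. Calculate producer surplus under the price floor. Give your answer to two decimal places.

Without the control, 132 - 2Q = 97.5 + 6Q so Q* = 4.3125 and P* = 123.375.
At the floor price 128, quantity demanded is (132 - 128)/2 = 2; demand is the short side, so Q = 2 trades at P = 128.
The supply price at Q = 2 is 109.5. PS is the trapezoid between 128 and supply over [0, 2]: (1/2)[(128 - 97.5) + (128 - 109.5)](2) = 49.

49.00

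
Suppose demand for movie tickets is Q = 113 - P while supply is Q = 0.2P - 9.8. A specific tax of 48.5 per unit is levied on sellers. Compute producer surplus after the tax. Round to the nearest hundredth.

16.68

Rewriting demand in inverse form: P = 113 - Q.
Rewriting supply in inverse form: P = 49 + 5Q.
Without the tax, 113 - Q = 49 + 5Q so Q* = 10.6667 and P* = 102.3333.
With the tax, sellers need 48.5 more per unit: 113 - Q = 49 + 5Q + 48.5, so Q_t = 2.5833. Buyers pay P_b = 110.4167; sellers receive P_s = P_b - 48.5 = 61.9167.
Producer surplus is the triangle above supply below P_s: (1/2)(2.5833)(61.9167 - 49) = 16.684.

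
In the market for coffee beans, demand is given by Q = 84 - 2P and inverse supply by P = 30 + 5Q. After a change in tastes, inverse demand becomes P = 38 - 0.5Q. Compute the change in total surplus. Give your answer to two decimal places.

-7.27

Rewriting demand in inverse form: P = 42 - 0.5Q.
Initial equilibrium: Q_0 = 2.1818, P_0 = 40.9091; CS_0 = (1/2)(2.1818)(1.0909) = 1.1901, PS_0 = (1/2)(2.1818)(10.9091) = 11.9008.
New equilibrium: 38 - 0.5Q = 30 + 5Q gives Q_1 = 1.4545, P_1 = 37.2727; CS_1 = 0.5289, PS_1 = 5.2893.
Change in total surplus = (0.5289 + 5.2893) - (1.1901 + 11.9008) = -7.2727.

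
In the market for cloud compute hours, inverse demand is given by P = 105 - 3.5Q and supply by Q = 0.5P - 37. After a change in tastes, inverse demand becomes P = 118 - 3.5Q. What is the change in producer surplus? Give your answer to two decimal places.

Rewriting supply in inverse form: P = 74 + 2Q.
Initial equilibrium: Q_0 = 5.6364, P_0 = 85.2727; CS_0 = (1/2)(5.6364)(19.7273) = 55.595, PS_0 = (1/2)(5.6364)(11.2727) = 31.7686.
New equilibrium: 118 - 3.5Q = 74 + 2Q gives Q_1 = 8, P_1 = 90; CS_1 = 112, PS_1 = 64.
Change in producer surplus = 64 - 31.7686 = 32.2314.

32.23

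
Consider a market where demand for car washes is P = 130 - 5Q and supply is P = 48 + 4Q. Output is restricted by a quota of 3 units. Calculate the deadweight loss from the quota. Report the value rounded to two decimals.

Without the quota, 130 - 5Q = 48 + 4Q gives Q* = 9.1111.
At Q = 3 the demand price is 130 - 5(3) = 115 and the supply price is 48 + 4(3) = 60.
Deadweight loss is the triangle between the curves from 3 to 9.1111: (1/2)(115 - 60)(9.1111 - 3) = 168.0556.

168.06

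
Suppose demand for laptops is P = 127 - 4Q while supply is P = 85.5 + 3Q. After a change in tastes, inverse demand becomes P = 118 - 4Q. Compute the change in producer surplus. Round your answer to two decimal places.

Initial equilibrium: Q_0 = 5.9286, P_0 = 103.2857; CS_0 = (1/2)(5.9286)(23.7143) = 70.2959, PS_0 = (1/2)(5.9286)(17.7857) = 52.7219.
New equilibrium: 118 - 4Q = 85.5 + 3Q gives Q_1 = 4.6429, P_1 = 99.4286; CS_1 = 43.1122, PS_1 = 32.3342.
Change in producer surplus = 32.3342 - 52.7219 = -20.3878.

-20.39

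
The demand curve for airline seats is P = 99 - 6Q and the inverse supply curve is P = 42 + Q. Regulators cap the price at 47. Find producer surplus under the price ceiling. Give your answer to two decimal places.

12.50

Without the control, 99 - 6Q = 42 + Q so Q* = 8.1429 and P* = 50.1429.
At P = 47, sellers supply (47 - 42)/1 = 5 while buyers want more, so the quantity traded is 5 at price 47.
PS is the triangle above supply below 47: (1/2)(5)(47 - 42) = 12.5.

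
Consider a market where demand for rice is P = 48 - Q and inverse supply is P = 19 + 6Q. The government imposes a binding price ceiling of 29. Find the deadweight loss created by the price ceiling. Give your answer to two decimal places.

Free-market equilibrium: 48 - Q = 19 + 6Q gives Q* = 4.1429, P* = 43.8571.
At the ceiling price 29, quantity supplied is (29 - 19)/6 = 1.6667; supply is the short side, so Q = 1.6667 trades at P = 29.
The lost-trades triangle has base Q* - 1.6667 = 2.4762 and height equal to the gap between the curves at Q = 1.6667, which is 46.3333 - 29 = 17.3333. DWL = (1/2)(2.4762)(17.3333) = 21.4603.

21.46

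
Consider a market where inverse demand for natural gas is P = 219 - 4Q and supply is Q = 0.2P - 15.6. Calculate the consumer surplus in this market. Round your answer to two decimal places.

490.89

Rewriting supply in inverse form: P = 78 + 5Q.
Setting demand equal to supply, 141 = 9Q, so Q* = 15.6667 and P* = 156.3333.
Consumer surplus is the triangle under demand above P*: (1/2)(15.6667)(219 - 156.3333) = (1/2)(15.6667)(62.6667) = 490.8889.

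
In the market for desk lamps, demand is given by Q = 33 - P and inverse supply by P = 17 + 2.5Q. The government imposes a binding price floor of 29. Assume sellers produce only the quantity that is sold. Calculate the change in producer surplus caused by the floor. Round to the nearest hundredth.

Rewriting demand in inverse form: P = 33 - Q.
Free-market equilibrium: 33 - Q = 17 + 2.5Q gives Q* = 4.5714, P* = 28.4286.
At P = 29, buyers demand (33 - 29)/1 = 4 while sellers would supply more, so the quantity traded is 4 at price 29.
PS goes from (1/2)(4.5714)(11.4286) = 26.1224 to 28 (computed as (29 - 17)(4) - (1/2)(2.5)(4)^2), a change of 1.8776.

1.88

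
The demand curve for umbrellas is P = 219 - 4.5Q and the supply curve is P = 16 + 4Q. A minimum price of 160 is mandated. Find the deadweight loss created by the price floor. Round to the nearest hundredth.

493.08

Without the control, 219 - 4.5Q = 16 + 4Q so Q* = 23.8824 and P* = 111.5294.
At the floor price 160, quantity demanded is (219 - 160)/4.5 = 13.1111; demand is the short side, so Q = 13.1111 trades at P = 160.
The lost-trades triangle has base Q* - 13.1111 = 10.7712 and height equal to the gap between the curves at Q = 13.1111, which is 160 - 68.4444 = 91.5556. DWL = (1/2)(10.7712)(91.5556) = 493.0835.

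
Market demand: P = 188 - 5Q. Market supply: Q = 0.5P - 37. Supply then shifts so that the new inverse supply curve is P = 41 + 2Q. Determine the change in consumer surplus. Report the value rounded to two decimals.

Rewriting supply in inverse form: P = 74 + 2Q.
Initial equilibrium: Q_0 = 16.2857, P_0 = 106.5714; CS_0 = (1/2)(16.2857)(81.4286) = 663.0612, PS_0 = (1/2)(16.2857)(32.5714) = 265.2245.
New equilibrium: 188 - 5Q = 41 + 2Q gives Q_1 = 21, P_1 = 83; CS_1 = 1102.5, PS_1 = 441.
Change in consumer surplus = 1102.5 - 663.0612 = 439.4388.

439.44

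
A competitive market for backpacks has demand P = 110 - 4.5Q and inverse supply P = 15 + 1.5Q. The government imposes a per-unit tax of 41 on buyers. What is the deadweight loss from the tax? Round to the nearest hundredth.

Without the tax, 110 - 4.5Q = 15 + 1.5Q so Q* = 15.8333 and P* = 38.75.
With the tax, buyers' net willingness to pay falls by 41: (110 - 41) - 4.5Q = 15 + 1.5Q, so Q_t = 9. Buyers pay P_b = 69.5; sellers receive P_s = P_b - 41 = 28.5.
The welfare triangle lost has base Q* - Q_t = 6.8333 and height t = 41, so DWL = (1/2)(6.8333)(41) = 140.0833.

140.08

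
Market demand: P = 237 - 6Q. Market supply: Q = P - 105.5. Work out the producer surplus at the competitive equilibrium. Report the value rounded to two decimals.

Rewriting supply in inverse form: P = 105.5 + Q.
Equilibrium: 237 - 6Q = 105.5 + Q, so Q* = 18.7857 and P* = 124.2857.
The supply curve's price intercept is 105.5, so PS = (1/2)(Q*)(P* - 105.5) = (1/2)(18.7857)(18.7857) = 176.4515.

176.45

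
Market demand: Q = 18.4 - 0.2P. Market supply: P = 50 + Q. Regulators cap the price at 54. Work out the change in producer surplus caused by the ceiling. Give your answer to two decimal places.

-16.50

Rewriting demand in inverse form: P = 92 - 5Q.
Without the control, 92 - 5Q = 50 + Q so Q* = 7 and P* = 57.
At P = 54, sellers supply (54 - 50)/1 = 4 while buyers want more, so the quantity traded is 4 at price 54.
PS goes from (1/2)(7)(7) = 24.5 to 8 (computed as (54 - 50)(4) - (1/2)(1)(4)^2), a change of -16.5.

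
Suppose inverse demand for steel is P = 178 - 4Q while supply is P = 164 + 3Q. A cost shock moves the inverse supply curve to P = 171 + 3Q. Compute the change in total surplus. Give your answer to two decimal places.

Initial equilibrium: Q_0 = 2, P_0 = 170; CS_0 = (1/2)(2)(8) = 8, PS_0 = (1/2)(2)(6) = 6.
New equilibrium: 178 - 4Q = 171 + 3Q gives Q_1 = 1, P_1 = 174; CS_1 = 2, PS_1 = 1.5.
Change in total surplus = (2 + 1.5) - (8 + 6) = -10.5.

-10.50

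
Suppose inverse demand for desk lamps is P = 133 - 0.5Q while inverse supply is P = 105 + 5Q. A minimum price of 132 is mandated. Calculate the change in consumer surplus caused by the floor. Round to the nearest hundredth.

-5.48

Free-market equilibrium: 133 - 0.5Q = 105 + 5Q gives Q* = 5.0909, P* = 130.4545.
At P = 132, buyers demand (133 - 132)/0.5 = 2 while sellers would supply more, so the quantity traded is 2 at price 132.
CS goes from (1/2)(5.0909)(2.5455) = 6.4793 to 1 (computed as (133 - 132)(2) - (1/2)(0.5)(2)^2), a change of -5.4793.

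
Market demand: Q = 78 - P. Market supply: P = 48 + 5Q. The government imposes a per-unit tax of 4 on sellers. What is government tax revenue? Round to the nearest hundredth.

Rewriting demand in inverse form: P = 78 - Q.
Without the tax, 78 - Q = 48 + 5Q so Q* = 5 and P* = 73.
With the tax, sellers need 4 more per unit: 78 - Q = 48 + 5Q + 4, so Q_t = 4.3333. Buyers pay P_b = 73.6667; sellers receive P_s = P_b - 4 = 69.6667.
Revenue is the tax times quantity traded: 4 x 4.3333 = 17.3333.

17.33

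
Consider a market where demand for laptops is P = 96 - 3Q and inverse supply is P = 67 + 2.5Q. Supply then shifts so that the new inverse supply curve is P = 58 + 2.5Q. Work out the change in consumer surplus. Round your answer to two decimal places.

Initial equilibrium: Q_0 = 5.2727, P_0 = 80.1818; CS_0 = (1/2)(5.2727)(15.8182) = 41.7025, PS_0 = (1/2)(5.2727)(13.1818) = 34.7521.
New equilibrium: 96 - 3Q = 58 + 2.5Q gives Q_1 = 6.9091, P_1 = 75.2727; CS_1 = 71.6033, PS_1 = 59.6694.
Change in consumer surplus = 71.6033 - 41.7025 = 29.9008.

29.90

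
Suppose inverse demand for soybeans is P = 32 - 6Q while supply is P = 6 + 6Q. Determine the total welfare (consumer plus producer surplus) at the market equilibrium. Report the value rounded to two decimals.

28.17

Set 32 - 6Q = 6 + 6Q, which gives 26 = 12Q, so Q* = 2.1667 and P* = 32 - 6(2.1667) = 19.
CS = (1/2)(2.1667)(13) = 14.0833 and PS = (1/2)(2.1667)(13) = 14.0833, so total surplus = 28.1667.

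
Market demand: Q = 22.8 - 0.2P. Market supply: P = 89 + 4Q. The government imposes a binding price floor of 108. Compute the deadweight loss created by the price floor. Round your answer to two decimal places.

Rewriting demand in inverse form: P = 114 - 5Q.
Free-market equilibrium: 114 - 5Q = 89 + 4Q gives Q* = 2.7778, P* = 100.1111.
At P = 108, buyers demand (114 - 108)/5 = 1.2 while sellers would supply more, so the quantity traded is 1.2 at price 108.
At Q = 1.2 the demand price is 108 and the supply price is 93.8. Deadweight loss is the triangle between the curves from 1.2 to 2.7778: (1/2)(108 - 93.8)(2.7778 - 1.2) = 11.2022.

11.20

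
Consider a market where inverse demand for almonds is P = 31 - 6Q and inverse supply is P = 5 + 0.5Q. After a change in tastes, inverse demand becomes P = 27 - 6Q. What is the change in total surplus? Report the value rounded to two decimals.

Initial equilibrium: Q_0 = 4, P_0 = 7; CS_0 = (1/2)(4)(24) = 48, PS_0 = (1/2)(4)(2) = 4.
New equilibrium: 27 - 6Q = 5 + 0.5Q gives Q_1 = 3.3846, P_1 = 6.6923; CS_1 = 34.3669, PS_1 = 2.8639.
Change in total surplus = (34.3669 + 2.8639) - (48 + 4) = -14.7692.

-14.77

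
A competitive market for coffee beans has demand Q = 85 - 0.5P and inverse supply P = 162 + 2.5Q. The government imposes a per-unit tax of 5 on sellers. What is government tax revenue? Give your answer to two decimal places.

3.33

Rewriting demand in inverse form: P = 170 - 2Q.
Pre-tax equilibrium: 170 - 2Q = 162 + 2.5Q gives Q* = 1.7778, P* = 166.4444.
With the tax, sellers need 5 more per unit: 170 - 2Q = 162 + 2.5Q + 5, so Q_t = 0.6667. Buyers pay P_b = 168.6667; sellers receive P_s = P_b - 5 = 163.6667.
Revenue is the tax times quantity traded: 5 x 0.6667 = 3.3333.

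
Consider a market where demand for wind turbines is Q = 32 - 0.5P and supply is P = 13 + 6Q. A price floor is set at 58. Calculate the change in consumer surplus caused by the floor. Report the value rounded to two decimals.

Rewriting demand in inverse form: P = 64 - 2Q.
Free-market equilibrium: 64 - 2Q = 13 + 6Q gives Q* = 6.375, P* = 51.25.
At the floor price 58, quantity demanded is (64 - 58)/2 = 3; demand is the short side, so Q = 3 trades at P = 58.
CS goes from (1/2)(6.375)(12.75) = 40.6406 to 9 (computed as (64 - 58)(3) - (1/2)(2)(3)^2), a change of -31.6406.

-31.64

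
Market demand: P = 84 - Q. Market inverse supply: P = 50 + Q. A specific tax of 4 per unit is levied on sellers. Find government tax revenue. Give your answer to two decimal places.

60.00

Pre-tax equilibrium: 84 - Q = 50 + Q gives Q* = 17, P* = 67.
A tax on sellers shifts supply up by 4: 84 - Q = 50 + Q + 4, so Q_t = 15. Buyers pay P_b = 69; sellers receive P_s = P_b - 4 = 65.
Tax revenue = t x Q_t = 4 x 15 = 60.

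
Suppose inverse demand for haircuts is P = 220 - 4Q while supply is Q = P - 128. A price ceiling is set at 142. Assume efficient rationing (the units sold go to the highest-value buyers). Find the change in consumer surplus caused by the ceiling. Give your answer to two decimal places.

22.88

Rewriting supply in inverse form: P = 128 + Q.
Without the control, 220 - 4Q = 128 + Q so Q* = 18.4 and P* = 146.4.
At P = 142, sellers supply (142 - 128)/1 = 14 while buyers want more, so the quantity traded is 14 at price 142.
CS goes from (1/2)(18.4)(73.6) = 677.12 to 700 (computed as (220 - 142)(14) - (1/2)(4)(14)^2), a change of 22.88.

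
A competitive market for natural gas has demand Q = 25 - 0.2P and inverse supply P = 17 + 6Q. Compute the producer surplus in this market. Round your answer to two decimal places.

Rewriting demand in inverse form: P = 125 - 5Q.
Equilibrium: 125 - 5Q = 17 + 6Q, so Q* = 9.8182 and P* = 75.9091.
The supply curve's price intercept is 17, so PS = (1/2)(Q*)(P* - 17) = (1/2)(9.8182)(58.9091) = 289.1901.

289.19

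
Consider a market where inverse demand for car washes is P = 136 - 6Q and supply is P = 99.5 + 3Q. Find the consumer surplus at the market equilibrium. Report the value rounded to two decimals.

49.34

Equilibrium: 136 - 6Q = 99.5 + 3Q, so Q* = 4.0556 and P* = 111.6667.
CS is the area between the demand curve and P* from 0 to Q*: (1/2)(4.0556)(24.3333) = 49.3426.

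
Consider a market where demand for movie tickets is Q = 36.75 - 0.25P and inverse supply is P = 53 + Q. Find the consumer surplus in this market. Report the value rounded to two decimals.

Rewriting demand in inverse form: P = 147 - 4Q.
Set 147 - 4Q = 53 + Q, which gives 94 = 5Q, so Q* = 18.8 and P* = 147 - 4(18.8) = 71.8.
The demand choke price is 147, so CS = (1/2)(Q*)(147 - P*) = (1/2)(18.8)(75.2) = 706.88.

706.88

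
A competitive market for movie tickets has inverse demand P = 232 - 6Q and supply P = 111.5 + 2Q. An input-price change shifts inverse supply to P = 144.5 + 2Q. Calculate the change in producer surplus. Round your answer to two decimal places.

Initial equilibrium: Q_0 = 15.0625, P_0 = 141.625; CS_0 = (1/2)(15.0625)(90.375) = 680.6367, PS_0 = (1/2)(15.0625)(30.125) = 226.8789.
New equilibrium: 232 - 6Q = 144.5 + 2Q gives Q_1 = 10.9375, P_1 = 166.375; CS_1 = 358.8867, PS_1 = 119.6289.
Change in producer surplus = 119.6289 - 226.8789 = -107.25.

-107.25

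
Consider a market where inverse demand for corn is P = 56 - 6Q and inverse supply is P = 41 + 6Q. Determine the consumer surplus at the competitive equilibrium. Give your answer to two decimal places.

Setting demand equal to supply, 15 = 12Q, so Q* = 1.25 and P* = 48.5.
CS is the area between the demand curve and P* from 0 to Q*: (1/2)(1.25)(7.5) = 4.6875.

4.69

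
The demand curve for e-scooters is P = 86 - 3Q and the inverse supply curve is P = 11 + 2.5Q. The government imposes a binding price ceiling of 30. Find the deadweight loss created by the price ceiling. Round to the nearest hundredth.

100.20

Without the control, 86 - 3Q = 11 + 2.5Q so Q* = 13.6364 and P* = 45.0909.
At P = 30, sellers supply (30 - 11)/2.5 = 7.6 while buyers want more, so the quantity traded is 7.6 at price 30.
The lost-trades triangle has base Q* - 7.6 = 6.0364 and height equal to the gap between the curves at Q = 7.6, which is 63.2 - 30 = 33.2. DWL = (1/2)(6.0364)(33.2) = 100.2036.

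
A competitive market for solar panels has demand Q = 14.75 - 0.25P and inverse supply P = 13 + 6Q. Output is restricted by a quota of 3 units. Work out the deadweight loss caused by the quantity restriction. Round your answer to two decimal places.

Rewriting demand in inverse form: P = 59 - 4Q.
Without the quota, 59 - 4Q = 13 + 6Q gives Q* = 4.6.
At Q = 3 the demand price is 59 - 4(3) = 47 and the supply price is 13 + 6(3) = 31.
Deadweight loss is the triangle between the curves from 3 to 4.6: (1/2)(47 - 31)(4.6 - 3) = 12.8.

12.80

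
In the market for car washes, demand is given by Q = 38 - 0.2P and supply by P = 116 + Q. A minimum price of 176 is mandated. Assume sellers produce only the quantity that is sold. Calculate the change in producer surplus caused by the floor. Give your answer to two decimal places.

88.02

Rewriting demand in inverse form: P = 190 - 5Q.
Free-market equilibrium: 190 - 5Q = 116 + Q gives Q* = 12.3333, P* = 128.3333.
At the floor price 176, quantity demanded is (190 - 176)/5 = 2.8; demand is the short side, so Q = 2.8 trades at P = 176.
PS goes from (1/2)(12.3333)(12.3333) = 76.0556 to 164.08 (computed as (176 - 116)(2.8) - (1/2)(1)(2.8)^2), a change of 88.0244.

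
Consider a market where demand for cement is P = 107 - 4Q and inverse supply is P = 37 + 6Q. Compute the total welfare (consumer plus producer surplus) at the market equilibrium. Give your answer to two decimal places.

245.00

Equilibrium: 107 - 4Q = 37 + 6Q, so Q* = 7 and P* = 79.
Total surplus is the full triangle between the curves from 0 to Q*: (1/2)(7)(107 - 37) = 245.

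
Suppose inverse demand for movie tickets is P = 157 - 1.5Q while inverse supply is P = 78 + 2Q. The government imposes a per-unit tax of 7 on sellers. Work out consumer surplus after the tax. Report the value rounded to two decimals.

Without the tax, 157 - 1.5Q = 78 + 2Q so Q* = 22.5714 and P* = 123.1429.
A tax on sellers shifts supply up by 7: 157 - 1.5Q = 78 + 2Q + 7, so Q_t = 20.5714. Buyers pay P_b = 126.1429; sellers receive P_s = P_b - 7 = 119.1429.
CS = (1/2)(Q_t)(157 - P_b) = (1/2)(20.5714)(30.8571) = 317.3878.

317.39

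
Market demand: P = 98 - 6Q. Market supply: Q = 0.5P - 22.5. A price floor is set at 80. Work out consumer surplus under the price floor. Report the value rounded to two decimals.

Rewriting supply in inverse form: P = 45 + 2Q.
Free-market equilibrium: 98 - 6Q = 45 + 2Q gives Q* = 6.625, P* = 58.25.
At the floor price 80, quantity demanded is (98 - 80)/6 = 3; demand is the short side, so Q = 3 trades at P = 80.
CS is the triangle under demand above 80: (1/2)(3)(98 - 80) = 27.

27.00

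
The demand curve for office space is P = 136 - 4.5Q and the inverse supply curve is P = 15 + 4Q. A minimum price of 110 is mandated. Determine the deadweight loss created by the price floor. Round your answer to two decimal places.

304.00

Without the control, 136 - 4.5Q = 15 + 4Q so Q* = 14.2353 and P* = 71.9412.
At P = 110, buyers demand (136 - 110)/4.5 = 5.7778 while sellers would supply more, so the quantity traded is 5.7778 at price 110.
At Q = 5.7778 the demand price is 110 and the supply price is 38.1111. Deadweight loss is the triangle between the curves from 5.7778 to 14.2353: (1/2)(110 - 38.1111)(14.2353 - 5.7778) = 304.0007.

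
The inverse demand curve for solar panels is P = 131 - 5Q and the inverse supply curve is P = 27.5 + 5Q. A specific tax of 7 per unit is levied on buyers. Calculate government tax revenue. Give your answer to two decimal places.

Pre-tax equilibrium: 131 - 5Q = 27.5 + 5Q gives Q* = 10.35, P* = 79.25.
With the tax, buyers' net willingness to pay falls by 7: (131 - 7) - 5Q = 27.5 + 5Q, so Q_t = 9.65. Buyers pay P_b = 82.75; sellers receive P_s = P_b - 7 = 75.75.
Revenue is the tax times quantity traded: 7 x 9.65 = 67.55.

67.55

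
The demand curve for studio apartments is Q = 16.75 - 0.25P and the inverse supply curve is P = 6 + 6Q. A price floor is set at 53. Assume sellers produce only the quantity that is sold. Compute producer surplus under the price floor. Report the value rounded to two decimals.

127.75

Rewriting demand in inverse form: P = 67 - 4Q.
Free-market equilibrium: 67 - 4Q = 6 + 6Q gives Q* = 6.1, P* = 42.6.
At P = 53, buyers demand (67 - 53)/4 = 3.5 while sellers would supply more, so the quantity traded is 3.5 at price 53.
The supply price at Q = 3.5 is 27. PS is the trapezoid between 53 and supply over [0, 3.5]: (1/2)[(53 - 6) + (53 - 27)](3.5) = 127.75.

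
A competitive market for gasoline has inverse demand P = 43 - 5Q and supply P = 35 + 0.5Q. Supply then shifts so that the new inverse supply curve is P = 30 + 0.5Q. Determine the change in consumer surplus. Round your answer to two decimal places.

Initial equilibrium: Q_0 = 1.4545, P_0 = 35.7273; CS_0 = (1/2)(1.4545)(7.2727) = 5.2893, PS_0 = (1/2)(1.4545)(0.7273) = 0.5289.
New equilibrium: 43 - 5Q = 30 + 0.5Q gives Q_1 = 2.3636, P_1 = 31.1818; CS_1 = 13.9669, PS_1 = 1.3967.
Change in consumer surplus = 13.9669 - 5.2893 = 8.6777.

8.68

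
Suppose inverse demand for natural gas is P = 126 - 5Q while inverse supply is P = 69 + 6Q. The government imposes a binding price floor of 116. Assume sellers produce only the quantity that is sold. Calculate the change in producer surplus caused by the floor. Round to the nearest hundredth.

Without the control, 126 - 5Q = 69 + 6Q so Q* = 5.1818 and P* = 100.0909.
At P = 116, buyers demand (126 - 116)/5 = 2 while sellers would supply more, so the quantity traded is 2 at price 116.
PS goes from (1/2)(5.1818)(31.0909) = 80.5537 to 82 (computed as (116 - 69)(2) - (1/2)(6)(2)^2), a change of 1.4463.

1.45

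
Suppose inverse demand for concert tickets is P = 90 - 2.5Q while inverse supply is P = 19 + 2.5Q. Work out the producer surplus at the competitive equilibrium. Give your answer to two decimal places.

Equilibrium: 90 - 2.5Q = 19 + 2.5Q, so Q* = 14.2 and P* = 54.5.
PS is the area between P* and the supply curve from 0 to Q*: (1/2)(14.2)(35.5) = 252.05.

252.05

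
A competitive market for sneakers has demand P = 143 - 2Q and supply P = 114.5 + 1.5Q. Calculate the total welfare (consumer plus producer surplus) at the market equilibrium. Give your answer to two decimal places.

Setting demand equal to supply, 28.5 = 3.5Q, so Q* = 8.1429 and P* = 126.7143.
CS = (1/2)(8.1429)(16.2857) = 66.3061 and PS = (1/2)(8.1429)(12.2143) = 49.7296, so total surplus = 116.0357.

116.04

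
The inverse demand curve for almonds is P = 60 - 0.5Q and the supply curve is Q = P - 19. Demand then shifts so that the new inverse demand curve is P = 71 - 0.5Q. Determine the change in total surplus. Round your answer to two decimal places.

Rewriting supply in inverse form: P = 19 + Q.
Initial equilibrium: Q_0 = 27.3333, P_0 = 46.3333; CS_0 = (1/2)(27.3333)(13.6667) = 186.7778, PS_0 = (1/2)(27.3333)(27.3333) = 373.5556.
New equilibrium: 71 - 0.5Q = 19 + Q gives Q_1 = 34.6667, P_1 = 53.6667; CS_1 = 300.4444, PS_1 = 600.8889.
Change in total surplus = (300.4444 + 600.8889) - (186.7778 + 373.5556) = 341.

341.00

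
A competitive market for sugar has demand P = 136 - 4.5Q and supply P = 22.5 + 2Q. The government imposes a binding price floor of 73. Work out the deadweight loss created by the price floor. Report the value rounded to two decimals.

38.94

Without the control, 136 - 4.5Q = 22.5 + 2Q so Q* = 17.4615 and P* = 57.4231.
At P = 73, buyers demand (136 - 73)/4.5 = 14 while sellers would supply more, so the quantity traded is 14 at price 73.
The lost-trades triangle has base Q* - 14 = 3.4615 and height equal to the gap between the curves at Q = 14, which is 73 - 50.5 = 22.5. DWL = (1/2)(3.4615)(22.5) = 38.9423.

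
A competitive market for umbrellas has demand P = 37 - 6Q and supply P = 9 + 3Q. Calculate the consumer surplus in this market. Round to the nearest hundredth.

29.04

Setting demand equal to supply, 28 = 9Q, so Q* = 3.1111 and P* = 18.3333.
The demand choke price is 37, so CS = (1/2)(Q*)(37 - P*) = (1/2)(3.1111)(18.6667) = 29.037.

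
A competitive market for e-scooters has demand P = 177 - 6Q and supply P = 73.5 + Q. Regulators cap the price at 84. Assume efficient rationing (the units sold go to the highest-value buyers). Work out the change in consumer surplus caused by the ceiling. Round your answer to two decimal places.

-10.10

Free-market equilibrium: 177 - 6Q = 73.5 + Q gives Q* = 14.7857, P* = 88.2857.
At P = 84, sellers supply (84 - 73.5)/1 = 10.5 while buyers want more, so the quantity traded is 10.5 at price 84.
CS goes from (1/2)(14.7857)(88.7143) = 655.852 to 645.75 (computed as (177 - 84)(10.5) - (1/2)(6)(10.5)^2), a change of -10.102.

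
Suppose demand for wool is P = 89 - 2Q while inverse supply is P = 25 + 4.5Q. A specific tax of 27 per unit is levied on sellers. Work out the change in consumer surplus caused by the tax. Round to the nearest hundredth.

Without the tax, 89 - 2Q = 25 + 4.5Q so Q* = 9.8462 and P* = 69.3077.
With the tax, sellers need 27 more per unit: 89 - 2Q = 25 + 4.5Q + 27, so Q_t = 5.6923. Buyers pay P_b = 77.6154; sellers receive P_s = P_b - 27 = 50.6154.
CS falls from (1/2)(9.8462)(19.6923) = 96.9467 to (1/2)(5.6923)(11.3846) = 32.4024, a change of -64.5444.

-64.54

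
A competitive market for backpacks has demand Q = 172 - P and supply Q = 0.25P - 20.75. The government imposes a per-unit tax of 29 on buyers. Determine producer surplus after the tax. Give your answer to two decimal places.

288.00

Rewriting demand in inverse form: P = 172 - Q.
Rewriting supply in inverse form: P = 83 + 4Q.
Without the tax, 172 - Q = 83 + 4Q so Q* = 17.8 and P* = 154.2.
A tax on buyers shifts demand down by 29: (172 - 29) - Q = 83 + 4Q, so Q_t = 12. Buyers pay P_b = 160; sellers receive P_s = P_b - 29 = 131.
Producer surplus is the triangle above supply below P_s: (1/2)(12)(131 - 83) = 288.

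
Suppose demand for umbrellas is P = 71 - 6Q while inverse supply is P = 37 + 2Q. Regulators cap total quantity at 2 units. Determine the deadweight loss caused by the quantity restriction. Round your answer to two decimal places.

Unrestricted equilibrium: Q* = (71 - 37)/(6 + 2) = 4.25.
At Q = 2 the demand price is 71 - 6(2) = 59 and the supply price is 37 + 2(2) = 41.
Deadweight loss is the triangle between the curves from 2 to 4.25: (1/2)(59 - 41)(4.25 - 2) = 20.25.

20.25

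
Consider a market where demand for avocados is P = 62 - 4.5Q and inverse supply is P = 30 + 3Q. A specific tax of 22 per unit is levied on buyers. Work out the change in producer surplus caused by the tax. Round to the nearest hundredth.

Pre-tax equilibrium: 62 - 4.5Q = 30 + 3Q gives Q* = 4.2667, P* = 42.8.
With the tax, buyers' net willingness to pay falls by 22: (62 - 22) - 4.5Q = 30 + 3Q, so Q_t = 1.3333. Buyers pay P_b = 56; sellers receive P_s = P_b - 22 = 34.
Producers lose the trapezoid between P_s and P* out to Q_t plus the triangle from Q_t to Q*: change in PS = 2.6667 - 27.3067 = -24.64.

-24.64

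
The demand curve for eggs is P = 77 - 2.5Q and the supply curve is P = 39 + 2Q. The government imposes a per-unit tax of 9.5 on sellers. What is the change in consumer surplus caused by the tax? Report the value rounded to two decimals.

Pre-tax equilibrium: 77 - 2.5Q = 39 + 2Q gives Q* = 8.4444, P* = 55.8889.
With the tax, sellers need 9.5 more per unit: 77 - 2.5Q = 39 + 2Q + 9.5, so Q_t = 6.3333. Buyers pay P_b = 61.1667; sellers receive P_s = P_b - 9.5 = 51.6667.
CS falls from (1/2)(8.4444)(21.1111) = 89.1358 to (1/2)(6.3333)(15.8333) = 50.1389, a change of -38.9969.

-39.00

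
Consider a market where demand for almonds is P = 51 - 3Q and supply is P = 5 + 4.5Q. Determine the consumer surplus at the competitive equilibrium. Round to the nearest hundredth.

56.43

Setting demand equal to supply, 46 = 7.5Q, so Q* = 6.1333 and P* = 32.6.
CS is the area between the demand curve and P* from 0 to Q*: (1/2)(6.1333)(18.4) = 56.4267.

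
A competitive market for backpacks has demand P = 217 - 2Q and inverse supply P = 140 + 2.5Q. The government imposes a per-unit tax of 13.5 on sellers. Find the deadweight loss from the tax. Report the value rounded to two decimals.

Without the tax, 217 - 2Q = 140 + 2.5Q so Q* = 17.1111 and P* = 182.7778.
With the tax, sellers need 13.5 more per unit: 217 - 2Q = 140 + 2.5Q + 13.5, so Q_t = 14.1111. Buyers pay P_b = 188.7778; sellers receive P_s = P_b - 13.5 = 175.2778.
Deadweight loss is the triangle between the curves from Q_t to Q*: (1/2)(17.1111 - 14.1111)(13.5) = 20.25.

20.25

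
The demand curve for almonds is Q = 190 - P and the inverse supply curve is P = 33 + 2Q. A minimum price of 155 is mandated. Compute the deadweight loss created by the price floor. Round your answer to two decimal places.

Rewriting demand in inverse form: P = 190 - Q.
Without the control, 190 - Q = 33 + 2Q so Q* = 52.3333 and P* = 137.6667.
At P = 155, buyers demand (190 - 155)/1 = 35 while sellers would supply more, so the quantity traded is 35 at price 155.
At Q = 35 the demand price is 155 and the supply price is 103. Deadweight loss is the triangle between the curves from 35 to 52.3333: (1/2)(155 - 103)(52.3333 - 35) = 450.6667.

450.67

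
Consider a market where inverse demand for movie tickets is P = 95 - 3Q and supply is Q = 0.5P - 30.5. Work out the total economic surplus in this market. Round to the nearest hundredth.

115.60

Rewriting supply in inverse form: P = 61 + 2Q.
Equilibrium: 95 - 3Q = 61 + 2Q, so Q* = 6.8 and P* = 74.6.
CS = (1/2)(6.8)(20.4) = 69.36 and PS = (1/2)(6.8)(13.6) = 46.24, so total surplus = 115.6.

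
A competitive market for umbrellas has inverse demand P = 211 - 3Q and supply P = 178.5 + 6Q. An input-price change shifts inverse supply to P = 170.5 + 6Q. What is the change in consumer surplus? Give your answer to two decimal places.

10.81

Initial equilibrium: Q_0 = 3.6111, P_0 = 200.1667; CS_0 = (1/2)(3.6111)(10.8333) = 19.5602, PS_0 = (1/2)(3.6111)(21.6667) = 39.1204.
New equilibrium: 211 - 3Q = 170.5 + 6Q gives Q_1 = 4.5, P_1 = 197.5; CS_1 = 30.375, PS_1 = 60.75.
Change in consumer surplus = 30.375 - 19.5602 = 10.8148.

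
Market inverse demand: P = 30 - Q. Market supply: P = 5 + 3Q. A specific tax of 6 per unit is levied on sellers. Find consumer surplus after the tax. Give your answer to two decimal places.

11.28

Without the tax, 30 - Q = 5 + 3Q so Q* = 6.25 and P* = 23.75.
A tax on sellers shifts supply up by 6: 30 - Q = 5 + 3Q + 6, so Q_t = 4.75. Buyers pay P_b = 25.25; sellers receive P_s = P_b - 6 = 19.25.
Consumer surplus is the triangle under demand above P_b: (1/2)(4.75)(30 - 25.25) = 11.2812.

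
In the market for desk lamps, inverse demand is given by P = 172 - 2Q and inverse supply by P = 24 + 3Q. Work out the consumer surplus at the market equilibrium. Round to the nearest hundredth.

Set 172 - 2Q = 24 + 3Q, which gives 148 = 5Q, so Q* = 29.6 and P* = 172 - 2(29.6) = 112.8.
The demand choke price is 172, so CS = (1/2)(Q*)(172 - P*) = (1/2)(29.6)(59.2) = 876.16.

876.16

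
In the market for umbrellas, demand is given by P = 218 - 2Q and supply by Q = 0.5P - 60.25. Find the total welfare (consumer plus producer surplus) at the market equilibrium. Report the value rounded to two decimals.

Rewriting supply in inverse form: P = 120.5 + 2Q.
Equilibrium: 218 - 2Q = 120.5 + 2Q, so Q* = 24.375 and P* = 169.25.
CS = (1/2)(24.375)(48.75) = 594.1406 and PS = (1/2)(24.375)(48.75) = 594.1406, so total surplus = 1188.2812.

1188.28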